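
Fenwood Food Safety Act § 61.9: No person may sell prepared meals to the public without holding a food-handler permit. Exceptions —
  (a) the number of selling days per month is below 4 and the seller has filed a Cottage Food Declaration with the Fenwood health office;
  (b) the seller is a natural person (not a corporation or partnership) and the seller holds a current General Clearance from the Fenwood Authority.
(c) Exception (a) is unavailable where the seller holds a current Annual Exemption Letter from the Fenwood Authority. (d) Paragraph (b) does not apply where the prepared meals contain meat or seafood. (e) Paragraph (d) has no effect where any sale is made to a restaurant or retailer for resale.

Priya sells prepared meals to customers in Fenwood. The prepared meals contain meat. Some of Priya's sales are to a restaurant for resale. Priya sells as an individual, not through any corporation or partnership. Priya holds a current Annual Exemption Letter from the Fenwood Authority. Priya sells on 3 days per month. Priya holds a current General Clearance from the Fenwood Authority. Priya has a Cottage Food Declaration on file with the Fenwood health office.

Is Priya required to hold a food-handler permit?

No — exception (b) applies; Priya is not required to hold a food-handler permit.

All of (a)'s requirements are met (the number of selling days per month is 3, below the 4 limit; a Cottage Food Declaration is on file). Turning to paragraph (c): (c) operates against (a): a current Annual Exemption Letter is held. (a) is therefore removed.
Exception (b): the seller is a natural person; a current General Clearance is held — every condition holds. As to paragraphs (d)–(e): (d) applies (the prepared meals contain meat), but is set aside by (e): (e) operates against (d): some sales are to a restaurant for resale. (b) remains available.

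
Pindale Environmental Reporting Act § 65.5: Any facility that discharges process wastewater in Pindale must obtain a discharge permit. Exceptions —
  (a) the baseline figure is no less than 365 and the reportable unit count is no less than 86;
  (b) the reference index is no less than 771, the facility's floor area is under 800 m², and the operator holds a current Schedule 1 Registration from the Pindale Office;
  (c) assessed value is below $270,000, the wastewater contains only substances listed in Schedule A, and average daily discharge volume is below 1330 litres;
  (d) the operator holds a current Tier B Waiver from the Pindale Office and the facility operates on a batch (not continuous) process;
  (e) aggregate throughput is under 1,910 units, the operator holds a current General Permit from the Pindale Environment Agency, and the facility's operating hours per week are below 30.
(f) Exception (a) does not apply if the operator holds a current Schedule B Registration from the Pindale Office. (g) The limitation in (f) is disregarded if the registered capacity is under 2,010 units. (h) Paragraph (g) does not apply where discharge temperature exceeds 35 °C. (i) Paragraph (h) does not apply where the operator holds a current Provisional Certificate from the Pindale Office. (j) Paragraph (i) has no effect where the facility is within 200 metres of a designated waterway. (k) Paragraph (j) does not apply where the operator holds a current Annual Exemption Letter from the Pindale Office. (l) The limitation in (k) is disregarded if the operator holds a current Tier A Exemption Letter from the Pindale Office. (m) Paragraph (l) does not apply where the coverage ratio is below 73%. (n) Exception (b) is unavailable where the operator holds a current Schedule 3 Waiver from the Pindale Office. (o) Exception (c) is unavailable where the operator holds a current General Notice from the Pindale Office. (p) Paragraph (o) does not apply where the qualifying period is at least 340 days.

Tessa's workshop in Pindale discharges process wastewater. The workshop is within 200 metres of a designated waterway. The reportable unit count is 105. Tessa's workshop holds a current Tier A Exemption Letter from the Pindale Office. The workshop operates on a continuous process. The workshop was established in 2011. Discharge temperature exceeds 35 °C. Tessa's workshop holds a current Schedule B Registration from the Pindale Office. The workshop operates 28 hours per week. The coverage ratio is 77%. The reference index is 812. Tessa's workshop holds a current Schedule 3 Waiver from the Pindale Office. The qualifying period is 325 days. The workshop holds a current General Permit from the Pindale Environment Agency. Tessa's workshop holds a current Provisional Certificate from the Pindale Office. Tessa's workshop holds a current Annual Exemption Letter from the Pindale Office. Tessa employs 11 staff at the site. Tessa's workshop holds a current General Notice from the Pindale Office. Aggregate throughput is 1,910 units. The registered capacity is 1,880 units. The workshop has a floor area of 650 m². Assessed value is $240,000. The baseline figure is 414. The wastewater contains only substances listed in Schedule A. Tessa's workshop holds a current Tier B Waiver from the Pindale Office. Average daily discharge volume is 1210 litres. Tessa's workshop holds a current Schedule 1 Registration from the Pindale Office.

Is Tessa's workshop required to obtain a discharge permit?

Exception (a)'s conditions are all satisfied: the baseline figure is 414, meeting the 365 threshold; the reportable unit count is 105, meeting the 86 threshold. Turning to paragraphs (f)–(m): (f) operates against (a): a current Schedule B Registration is held. (g) applies (the registered capacity is 1,880 units, under the 2,010 units limit), but is itself disapplied by (h): (h) operates — discharge temperature exceeds 35 °C. (i) would limit (h) — a current Provisional Certificate is held — but (j) sets (i) aside: (j) applies — the workshop is within 200 m of a designated waterway. (k) would limit (j) — a current Annual Exemption Letter is held — but (l) sets (k) aside: (l) operates against (k): a current Tier A Exemption Letter is held. (m), which would lift (l), is inapplicable — the coverage ratio is 77%, not below 73%. Exception (a) does not apply.
All of (b)'s requirements are met (the reference index is 812, meeting the 771 threshold; the facility's floor area is 650 m², under the 800 m² limit; a current Schedule 1 Registration is held). But applying paragraph (n): (n) applies — a current Schedule 3 Waiver is held. Exception (b) does not apply.
Exception (c) is satisfied on its face — assessed value is $240,000, below the $270,000 limit; the wastewater is Schedule-A-only; average daily discharge volume is 1210 litres, below the 1330 litres limit. Turning to paragraphs (o)–(p): (o) operates against (c): a current General Notice is held. (p), which would lift (o), is not triggered — the qualifying period is 325 days, short of 340 days. (c) is therefore removed.
Exception (d) fails — the facility operates on a continuous process.
Exception (e) does not apply: aggregate throughput is 1,910 units, not under 1,910 units.
No exception applies. The general rule governs.

Yes — Tessa's workshop must obtain a discharge permit.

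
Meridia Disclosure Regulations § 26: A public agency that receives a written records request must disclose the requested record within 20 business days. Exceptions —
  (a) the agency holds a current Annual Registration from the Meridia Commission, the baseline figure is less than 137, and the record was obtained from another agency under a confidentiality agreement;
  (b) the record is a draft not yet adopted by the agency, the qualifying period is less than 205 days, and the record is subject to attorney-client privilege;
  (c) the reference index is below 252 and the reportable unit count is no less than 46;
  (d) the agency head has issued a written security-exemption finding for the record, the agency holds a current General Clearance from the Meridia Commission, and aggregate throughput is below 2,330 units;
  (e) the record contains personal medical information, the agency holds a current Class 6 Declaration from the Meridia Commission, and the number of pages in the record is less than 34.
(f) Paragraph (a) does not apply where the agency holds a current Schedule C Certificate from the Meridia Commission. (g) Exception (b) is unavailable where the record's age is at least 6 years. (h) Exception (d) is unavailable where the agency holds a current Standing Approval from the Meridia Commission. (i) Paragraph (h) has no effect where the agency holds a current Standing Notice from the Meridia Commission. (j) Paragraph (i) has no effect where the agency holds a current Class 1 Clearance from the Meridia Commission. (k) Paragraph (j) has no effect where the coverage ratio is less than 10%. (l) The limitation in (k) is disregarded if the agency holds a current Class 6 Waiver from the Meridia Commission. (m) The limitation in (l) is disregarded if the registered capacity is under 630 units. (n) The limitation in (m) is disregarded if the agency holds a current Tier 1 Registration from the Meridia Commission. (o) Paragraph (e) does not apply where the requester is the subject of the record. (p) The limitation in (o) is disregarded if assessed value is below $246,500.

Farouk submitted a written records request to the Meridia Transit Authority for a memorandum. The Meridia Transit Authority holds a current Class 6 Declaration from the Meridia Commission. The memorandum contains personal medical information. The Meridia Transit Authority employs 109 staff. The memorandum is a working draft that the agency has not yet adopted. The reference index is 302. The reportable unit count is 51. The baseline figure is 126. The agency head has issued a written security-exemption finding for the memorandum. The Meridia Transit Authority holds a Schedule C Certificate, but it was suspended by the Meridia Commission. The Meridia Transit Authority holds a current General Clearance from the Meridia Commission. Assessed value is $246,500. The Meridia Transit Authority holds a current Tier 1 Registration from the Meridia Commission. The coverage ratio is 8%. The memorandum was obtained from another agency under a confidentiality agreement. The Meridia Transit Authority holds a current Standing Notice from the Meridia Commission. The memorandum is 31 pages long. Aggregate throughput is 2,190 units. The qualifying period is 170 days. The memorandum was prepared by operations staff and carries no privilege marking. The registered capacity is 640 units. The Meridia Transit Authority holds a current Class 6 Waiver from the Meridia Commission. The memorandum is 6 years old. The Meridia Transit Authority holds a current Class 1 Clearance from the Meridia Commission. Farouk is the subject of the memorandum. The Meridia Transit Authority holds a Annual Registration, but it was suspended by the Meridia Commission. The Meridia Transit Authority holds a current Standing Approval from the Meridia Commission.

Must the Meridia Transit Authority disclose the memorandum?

Exception (a) does not apply: the Annual Registration is not current.
Exception (b) does not apply: the memorandum carries no privilege marking.
Exception (c) fails — the reference index is 302, not below 252.
Exception (d): a written security-exemption finding has been issued; a current General Clearance is held; aggregate throughput is 2,190 units, below the 2,330 units limit — every condition holds. But: (h) is triggered — a current Standing Approval is held. (i) would limit (h) — a current Standing Notice is held — but (j) sets (i) aside: (j) applies — a current Class 1 Clearance is held. (k) would limit (j) — the coverage ratio is 8%, less than the 10% limit — but (l) sets (k) aside: (l) operates against (k): a current Class 6 Waiver is held. (m) does not operate here (the registered capacity is 640 units, not under 630 units), so (l) stands. Exception (d) does not apply.
Exception (e)'s conditions are all satisfied: the memorandum contains personal medical information; a current Class 6 Declaration is held; the number of pages in the record is 31, less than the 34 limit. But: (o) operates against (e): Farouk is the subject of the memorandum. (p), which would lift (o), is not triggered — assessed value is $246,500, not below $246,500. (e) is therefore removed.
No exception displaces § 26.

Yes — the Meridia Transit Authority must disclose the memorandum.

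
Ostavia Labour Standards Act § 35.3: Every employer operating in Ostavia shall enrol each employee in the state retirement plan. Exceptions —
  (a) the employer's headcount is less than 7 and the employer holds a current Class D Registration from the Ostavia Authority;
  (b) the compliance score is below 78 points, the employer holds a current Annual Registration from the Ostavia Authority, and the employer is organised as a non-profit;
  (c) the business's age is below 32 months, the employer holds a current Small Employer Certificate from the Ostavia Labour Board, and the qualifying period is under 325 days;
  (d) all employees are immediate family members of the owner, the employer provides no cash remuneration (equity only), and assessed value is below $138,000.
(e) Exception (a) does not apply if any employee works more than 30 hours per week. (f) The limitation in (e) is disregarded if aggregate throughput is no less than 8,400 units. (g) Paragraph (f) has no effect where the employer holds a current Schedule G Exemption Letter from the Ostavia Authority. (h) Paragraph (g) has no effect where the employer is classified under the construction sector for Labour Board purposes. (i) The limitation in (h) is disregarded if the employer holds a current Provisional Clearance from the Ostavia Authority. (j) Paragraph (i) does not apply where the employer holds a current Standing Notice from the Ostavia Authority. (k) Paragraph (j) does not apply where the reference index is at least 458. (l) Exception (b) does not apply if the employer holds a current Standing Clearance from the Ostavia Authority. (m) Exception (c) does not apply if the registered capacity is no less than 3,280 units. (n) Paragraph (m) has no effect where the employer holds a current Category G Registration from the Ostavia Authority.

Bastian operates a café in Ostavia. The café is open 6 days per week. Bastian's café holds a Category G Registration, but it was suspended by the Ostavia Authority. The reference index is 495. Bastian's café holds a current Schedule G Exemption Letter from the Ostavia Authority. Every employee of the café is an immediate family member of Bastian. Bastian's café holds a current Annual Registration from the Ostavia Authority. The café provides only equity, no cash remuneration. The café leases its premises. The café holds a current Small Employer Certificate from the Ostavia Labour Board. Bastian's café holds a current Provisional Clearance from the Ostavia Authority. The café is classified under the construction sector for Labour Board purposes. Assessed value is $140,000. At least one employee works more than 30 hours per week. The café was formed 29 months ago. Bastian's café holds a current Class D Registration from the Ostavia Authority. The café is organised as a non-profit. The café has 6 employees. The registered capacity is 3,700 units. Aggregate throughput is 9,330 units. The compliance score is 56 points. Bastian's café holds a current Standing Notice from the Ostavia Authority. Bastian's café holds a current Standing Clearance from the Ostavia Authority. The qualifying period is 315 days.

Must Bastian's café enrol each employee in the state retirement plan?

Exception (a) is satisfied on its face — the employer's headcount is 6, less than the 7 limit; a current Class D Registration is held. But applying paragraphs (e)–(k): (e) operates — at least one employee exceeds 30 hours/week. (f) is engaged (aggregate throughput is 9,330 units, meeting the 8,400 units threshold), but is overridden by (g): (g) operates against (f): a current Schedule G Exemption Letter is held. (h) would limit (g) — the café is classified under the construction sector — but (i) sets (h) aside: (i) operates against (h): a current Provisional Clearance is held. (j) would limit (i) — a current Standing Notice is held — but (k) sets (j) aside: (k) operates — the reference index is 495, meeting the 458 threshold. (a) is therefore removed.
Exception (b) is satisfied on its face — the compliance score is 56 points, below the 78 points limit; a current Annual Registration is held; the employer is a non-profit. But: (l) operates — a current Standing Clearance is held. So (b) is unavailable.
All of (c)'s requirements are met (the business's age is 29 months, below the 32 months limit; a current Small Employer Certificate is held; the qualifying period is 315 days, under the 325 days limit). But applying paragraphs (m)–(n): (m) operates against (c): the registered capacity is 3,700 units, meeting the 3,280 units threshold. (n) is inapplicable (no current Category G Registration is held), so (m) stands. So (c) is unavailable.
Exception (d) does not apply: assessed value is $140,000, not below $138,000.
No exception is made out. Bastian's café falls within the general rule.

Yes — Bastian's café must enrol each employee in the state retirement plan.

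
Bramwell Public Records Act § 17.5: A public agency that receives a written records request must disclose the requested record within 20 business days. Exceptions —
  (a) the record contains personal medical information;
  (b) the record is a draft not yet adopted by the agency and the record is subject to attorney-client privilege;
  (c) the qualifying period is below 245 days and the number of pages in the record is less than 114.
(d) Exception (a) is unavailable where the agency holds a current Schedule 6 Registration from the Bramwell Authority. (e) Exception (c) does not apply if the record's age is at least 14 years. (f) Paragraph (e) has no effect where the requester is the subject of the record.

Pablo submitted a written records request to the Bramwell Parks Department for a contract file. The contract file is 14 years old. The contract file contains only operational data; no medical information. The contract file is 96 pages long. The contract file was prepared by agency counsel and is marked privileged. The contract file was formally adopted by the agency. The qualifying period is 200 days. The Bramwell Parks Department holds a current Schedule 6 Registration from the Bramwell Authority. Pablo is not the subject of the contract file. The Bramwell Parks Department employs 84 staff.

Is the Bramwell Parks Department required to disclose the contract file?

Exception (a) does not apply: the contract file contains only operational data.
Exception (b) does not apply: the contract file has been formally adopted.
Exception (c) is satisfied on its face — the qualifying period is 200 days, below the 245 days limit; the number of pages in the record is 96, less than the 114 limit. However, paragraphs (e)–(f) must be considered: (e) operates against (c): the record's age is 14 years, meeting the 14 years threshold. (f) is not engaged (Pablo is not the subject of the contract file), so (e) stands. (c) is therefore removed.
No exception displaces § 17.5.

Yes — the Bramwell Parks Department must disclose the contract file.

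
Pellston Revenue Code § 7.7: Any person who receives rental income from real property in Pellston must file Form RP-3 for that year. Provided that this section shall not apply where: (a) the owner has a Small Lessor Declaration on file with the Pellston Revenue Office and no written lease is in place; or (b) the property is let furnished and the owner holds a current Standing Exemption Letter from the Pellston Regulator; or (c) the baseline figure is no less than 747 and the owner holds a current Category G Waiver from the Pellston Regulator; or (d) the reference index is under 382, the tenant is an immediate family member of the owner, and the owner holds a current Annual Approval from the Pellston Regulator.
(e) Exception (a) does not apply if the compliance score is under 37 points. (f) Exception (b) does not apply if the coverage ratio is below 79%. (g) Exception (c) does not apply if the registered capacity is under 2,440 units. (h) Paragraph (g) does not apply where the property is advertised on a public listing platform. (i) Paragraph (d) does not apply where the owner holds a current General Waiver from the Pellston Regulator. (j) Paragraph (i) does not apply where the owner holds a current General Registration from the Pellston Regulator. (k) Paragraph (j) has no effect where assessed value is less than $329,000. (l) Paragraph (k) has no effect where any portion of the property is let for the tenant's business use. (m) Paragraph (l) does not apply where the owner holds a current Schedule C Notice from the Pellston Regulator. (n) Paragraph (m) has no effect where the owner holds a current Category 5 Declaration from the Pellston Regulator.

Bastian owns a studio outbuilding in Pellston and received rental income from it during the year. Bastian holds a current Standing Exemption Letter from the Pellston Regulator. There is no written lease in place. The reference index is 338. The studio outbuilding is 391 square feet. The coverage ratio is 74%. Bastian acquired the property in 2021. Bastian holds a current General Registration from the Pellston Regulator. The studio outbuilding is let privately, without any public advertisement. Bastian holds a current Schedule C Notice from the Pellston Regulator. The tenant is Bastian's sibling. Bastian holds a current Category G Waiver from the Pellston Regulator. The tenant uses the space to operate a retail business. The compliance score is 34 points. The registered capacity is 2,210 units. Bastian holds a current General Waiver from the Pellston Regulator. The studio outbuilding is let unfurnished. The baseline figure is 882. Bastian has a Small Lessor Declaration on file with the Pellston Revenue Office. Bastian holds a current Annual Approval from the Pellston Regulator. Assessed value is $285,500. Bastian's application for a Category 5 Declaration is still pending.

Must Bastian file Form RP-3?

Exception (a) is satisfied on its face — a Small Lessor Declaration is on file; there is no written lease. But: (e) operates against (a): the compliance score is 34 points, under the 37 points limit. So (a) is unavailable.
Exception (b) fails — the property is let unfurnished.
Exception (c)'s conditions are all satisfied: the baseline figure is 882, meeting the 747 threshold; a current Category G Waiver is held. Turning to paragraphs (g)–(h): (g) operates against (c): the registered capacity is 2,210 units, under the 2,440 units limit. (h) is not triggered (the property is let privately without advertisement), so (g) stands. So (c) is unavailable.
All of (d)'s requirements are met (the reference index is 338, under the 382 limit; the tenant is an immediate family member; a current Annual Approval is held). Turning to paragraphs (i)–(n): (i) operates against (d): a current General Waiver is held. (j) is triggered (a current General Registration is held), but is itself disapplied by (k): (k) operates — assessed value is $285,500, less than the $329,000 limit. (l) would limit (k) — the space is let for business use — but (m) sets (l) aside: (m) operates against (l): a current Schedule C Notice is held. (n), which would lift (m), is not engaged — the Category 5 Declaration is not current. Exception (d) does not apply.
No exception displaces § 7.7.

Yes — Bastian must file Form RP-3.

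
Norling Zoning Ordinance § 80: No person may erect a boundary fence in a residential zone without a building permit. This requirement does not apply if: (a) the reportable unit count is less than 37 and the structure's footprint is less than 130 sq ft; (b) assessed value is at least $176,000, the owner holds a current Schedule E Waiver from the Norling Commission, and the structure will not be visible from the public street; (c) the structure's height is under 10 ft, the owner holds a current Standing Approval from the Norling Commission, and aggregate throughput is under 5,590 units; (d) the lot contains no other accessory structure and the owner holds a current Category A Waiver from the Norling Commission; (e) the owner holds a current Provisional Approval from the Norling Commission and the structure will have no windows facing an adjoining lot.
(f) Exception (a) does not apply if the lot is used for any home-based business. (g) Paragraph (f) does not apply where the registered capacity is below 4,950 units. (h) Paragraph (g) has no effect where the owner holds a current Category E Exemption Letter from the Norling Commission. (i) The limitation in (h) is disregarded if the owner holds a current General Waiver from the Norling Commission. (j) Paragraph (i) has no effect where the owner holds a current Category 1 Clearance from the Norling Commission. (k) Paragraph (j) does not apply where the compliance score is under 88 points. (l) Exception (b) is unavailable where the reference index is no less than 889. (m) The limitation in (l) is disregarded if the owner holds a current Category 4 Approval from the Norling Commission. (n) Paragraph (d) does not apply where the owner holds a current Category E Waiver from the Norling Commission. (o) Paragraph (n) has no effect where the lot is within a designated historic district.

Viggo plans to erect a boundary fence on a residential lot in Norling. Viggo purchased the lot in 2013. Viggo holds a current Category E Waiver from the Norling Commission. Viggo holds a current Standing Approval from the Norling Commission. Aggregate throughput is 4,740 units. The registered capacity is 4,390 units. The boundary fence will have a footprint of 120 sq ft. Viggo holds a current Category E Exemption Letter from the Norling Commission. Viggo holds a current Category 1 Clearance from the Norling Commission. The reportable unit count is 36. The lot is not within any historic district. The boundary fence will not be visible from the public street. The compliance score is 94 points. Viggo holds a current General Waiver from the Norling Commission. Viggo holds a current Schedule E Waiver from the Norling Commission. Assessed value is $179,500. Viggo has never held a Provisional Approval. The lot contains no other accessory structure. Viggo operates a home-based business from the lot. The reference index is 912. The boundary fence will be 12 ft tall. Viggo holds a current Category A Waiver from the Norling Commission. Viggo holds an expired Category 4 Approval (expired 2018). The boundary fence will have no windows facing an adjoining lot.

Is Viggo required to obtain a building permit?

All of (a)'s requirements are met (the reportable unit count is 36, less than the 37 limit; the structure's footprint is 120 sq ft, less than the 130 sq ft limit). But applying paragraphs (f)–(k): (f) is engaged — a home-based business operates on the lot. (g) would limit (f) — the registered capacity is 4,390 units, below the 4,950 units limit — but (h) sets (g) aside: (h) operates against (g): a current Category E Exemption Letter is held. (i) is triggered (a current General Waiver is held), but yields to (j): (j) operates against (i): a current Category 1 Clearance is held. (k) is not engaged (the compliance score is 94 points, not under 88 points), so (j) stands. (a) is therefore removed.
Exception (b) is satisfied on its face — assessed value is $179,500, meeting the $176,000 threshold; a current Schedule E Waiver is held; the structure will not be visible from the street. However, paragraphs (l)–(m) must be considered: (l) operates against (b): the reference index is 912, meeting the 889 threshold. (m), which would lift (l), is not triggered — there is no Category 4 Approval in force. So (b) is unavailable.
Exception (c) requires that the structure's height is under 10 ft; but the structure's height is 12 ft, not under 10 ft, so (c) is unavailable.
Exception (d): the lot has no other accessory structure; a current Category A Waiver is held — every condition holds. Turning to paragraphs (n)–(o): (n) operates against (d): a current Category E Waiver is held. (o), which would lift (n), does not operate here — the lot is not in a historic district. So (d) is unavailable.
Exception (e) does not apply: no current Provisional Approval is held.
No exception displaces § 80.

Yes — Viggo must obtain a building permit.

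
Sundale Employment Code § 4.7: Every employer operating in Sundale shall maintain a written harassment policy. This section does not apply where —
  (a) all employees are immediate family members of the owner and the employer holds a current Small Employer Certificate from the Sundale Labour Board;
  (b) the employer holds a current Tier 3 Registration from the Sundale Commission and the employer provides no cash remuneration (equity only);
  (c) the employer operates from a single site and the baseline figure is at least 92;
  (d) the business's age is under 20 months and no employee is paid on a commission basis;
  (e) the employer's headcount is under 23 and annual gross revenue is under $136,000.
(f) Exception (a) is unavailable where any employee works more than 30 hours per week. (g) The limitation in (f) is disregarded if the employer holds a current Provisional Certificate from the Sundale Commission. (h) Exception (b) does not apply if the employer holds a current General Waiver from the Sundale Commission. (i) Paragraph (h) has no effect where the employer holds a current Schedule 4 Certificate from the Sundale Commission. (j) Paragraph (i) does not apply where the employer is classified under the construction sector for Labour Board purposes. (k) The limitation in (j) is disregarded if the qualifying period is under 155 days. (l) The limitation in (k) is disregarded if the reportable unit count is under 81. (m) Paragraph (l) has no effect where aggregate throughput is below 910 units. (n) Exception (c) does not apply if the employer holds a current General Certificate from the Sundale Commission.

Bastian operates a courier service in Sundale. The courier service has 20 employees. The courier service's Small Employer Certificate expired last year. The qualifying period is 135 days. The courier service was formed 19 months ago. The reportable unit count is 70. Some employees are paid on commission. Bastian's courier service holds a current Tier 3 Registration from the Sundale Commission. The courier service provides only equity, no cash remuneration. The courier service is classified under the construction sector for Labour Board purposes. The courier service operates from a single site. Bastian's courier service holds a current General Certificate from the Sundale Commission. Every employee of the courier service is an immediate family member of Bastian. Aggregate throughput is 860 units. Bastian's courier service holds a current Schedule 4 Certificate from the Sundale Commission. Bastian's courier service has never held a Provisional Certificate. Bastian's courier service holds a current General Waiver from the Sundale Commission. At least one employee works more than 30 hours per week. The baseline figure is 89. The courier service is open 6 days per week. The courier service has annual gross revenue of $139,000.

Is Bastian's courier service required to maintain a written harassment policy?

Exception (a) does not apply: the Small Employer Certificate has expired.
All of (b)'s requirements are met (a current Tier 3 Registration is held; remuneration is equity-only). Applying paragraphs (h)–(m): (h) operates (a current General Waiver is held), but is displaced by (i): (i) is engaged — a current Schedule 4 Certificate is held. (j) would limit (i) — the courier service is classified under the construction sector — but (k) sets (j) aside: (k) is triggered — the qualifying period is 135 days, under the 155 days limit. (l) is triggered (the reportable unit count is 70, under the 81 limit), but is overridden by (m): (m) is engaged — aggregate throughput is 860 units, below the 910 units limit. So (b) applies.
Exception (c) does not apply: the baseline figure is 89, short of 92.
Exception (d) does not apply: some employees are paid on commission.
Exception (e) requires that annual gross revenue is under $136,000; but annual gross revenue is $139,000, not under $136,000, so (e) is unavailable.

No — exception (b) applies; Bastian's courier service is not required to maintain a written harassment policy.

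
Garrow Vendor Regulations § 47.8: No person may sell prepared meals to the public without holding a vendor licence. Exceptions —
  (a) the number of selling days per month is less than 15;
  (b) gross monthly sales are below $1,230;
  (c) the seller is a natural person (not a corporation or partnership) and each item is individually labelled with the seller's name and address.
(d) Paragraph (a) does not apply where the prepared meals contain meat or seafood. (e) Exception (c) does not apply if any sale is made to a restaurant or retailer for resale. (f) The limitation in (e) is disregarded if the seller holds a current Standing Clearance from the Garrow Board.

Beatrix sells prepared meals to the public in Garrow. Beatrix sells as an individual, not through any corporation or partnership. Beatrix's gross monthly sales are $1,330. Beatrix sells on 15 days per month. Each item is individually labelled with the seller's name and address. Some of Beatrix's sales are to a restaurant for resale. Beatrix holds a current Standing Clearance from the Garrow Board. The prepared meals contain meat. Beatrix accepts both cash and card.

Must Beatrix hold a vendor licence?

Exception (a) requires that the number of selling days per month is less than 15; but the number of selling days per month is 15, not less than 15, so (a) is unavailable.
Exception (b) requires that gross monthly sales are below $1,230; but gross monthly sales are $1,330, not below $1,230, so (b) is unavailable.
Exception (c) is satisfied on its face — the seller is a natural person; items are individually labelled. As to paragraphs (e)–(f): (e) is engaged (some sales are to a restaurant for resale), but is itself disapplied by (f): (f) operates against (e): a current Standing Clearance is held. So (c) applies.

No — exception (c) applies; Beatrix is not required to hold a vendor licence.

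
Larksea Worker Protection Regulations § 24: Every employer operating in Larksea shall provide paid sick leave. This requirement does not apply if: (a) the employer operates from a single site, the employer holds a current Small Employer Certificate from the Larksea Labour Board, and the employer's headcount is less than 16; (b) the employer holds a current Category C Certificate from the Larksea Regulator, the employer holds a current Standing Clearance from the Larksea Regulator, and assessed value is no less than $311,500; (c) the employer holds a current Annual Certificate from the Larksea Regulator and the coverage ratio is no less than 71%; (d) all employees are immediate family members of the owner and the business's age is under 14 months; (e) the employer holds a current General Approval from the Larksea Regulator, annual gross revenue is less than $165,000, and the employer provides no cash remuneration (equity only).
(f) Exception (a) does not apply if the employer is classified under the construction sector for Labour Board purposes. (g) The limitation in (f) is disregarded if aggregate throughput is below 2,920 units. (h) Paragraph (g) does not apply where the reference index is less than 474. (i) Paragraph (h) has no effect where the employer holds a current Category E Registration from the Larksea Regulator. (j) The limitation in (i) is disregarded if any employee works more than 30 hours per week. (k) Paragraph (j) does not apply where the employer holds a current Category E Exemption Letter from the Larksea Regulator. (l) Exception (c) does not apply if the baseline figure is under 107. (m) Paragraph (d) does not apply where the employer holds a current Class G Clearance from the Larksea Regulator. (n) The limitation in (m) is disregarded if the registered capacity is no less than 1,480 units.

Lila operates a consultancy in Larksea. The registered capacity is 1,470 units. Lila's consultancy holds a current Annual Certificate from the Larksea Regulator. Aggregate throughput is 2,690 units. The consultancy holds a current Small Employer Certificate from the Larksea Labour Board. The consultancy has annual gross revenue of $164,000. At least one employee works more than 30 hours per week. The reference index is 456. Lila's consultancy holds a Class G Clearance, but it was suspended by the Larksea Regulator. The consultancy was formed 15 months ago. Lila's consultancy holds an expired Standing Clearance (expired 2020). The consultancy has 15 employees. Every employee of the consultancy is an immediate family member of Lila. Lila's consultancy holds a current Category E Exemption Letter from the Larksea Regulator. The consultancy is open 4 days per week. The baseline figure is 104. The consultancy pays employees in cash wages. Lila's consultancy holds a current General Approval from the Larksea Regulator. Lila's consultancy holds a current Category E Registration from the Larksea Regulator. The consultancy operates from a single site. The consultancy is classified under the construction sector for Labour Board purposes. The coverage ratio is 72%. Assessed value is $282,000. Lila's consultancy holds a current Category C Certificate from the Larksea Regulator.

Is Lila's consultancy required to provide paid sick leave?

Exception (a): the employer operates from a single site; a current Small Employer Certificate is held; the employer's headcount is 15, less than the 16 limit — every condition holds. Under paragraphs (f)–(k): (f) is triggered (the consultancy is classified under the construction sector), but is overridden by (g): (g) applies — aggregate throughput is 2,690 units, below the 2,920 units limit. (h) applies (the reference index is 456, less than the 474 limit), but is set aside by (i): (i) operates — a current Category E Registration is held. (j) applies (at least one employee exceeds 30 hours/week), but is overridden by (k): (k) operates against (j): a current Category E Exemption Letter is held. (a) remains available.
Exception (b) requires that the employer holds a current Standing Clearance from the Larksea Regulator; but the Standing Clearance is not current, so (b) is unavailable.
Exception (c)'s conditions are all satisfied: a current Annual Certificate is held; the coverage ratio is 72%, meeting the 71% threshold. But: (l) operates against (c): the baseline figure is 104, under the 107 limit. Exception (c) does not apply.
Exception (d) does not apply: the business's age is 15 months, not under 14 months.
Exception (e) fails — employees are paid cash wages.

No — exception (a) applies; Lila's consultancy is not required to provide paid sick leave.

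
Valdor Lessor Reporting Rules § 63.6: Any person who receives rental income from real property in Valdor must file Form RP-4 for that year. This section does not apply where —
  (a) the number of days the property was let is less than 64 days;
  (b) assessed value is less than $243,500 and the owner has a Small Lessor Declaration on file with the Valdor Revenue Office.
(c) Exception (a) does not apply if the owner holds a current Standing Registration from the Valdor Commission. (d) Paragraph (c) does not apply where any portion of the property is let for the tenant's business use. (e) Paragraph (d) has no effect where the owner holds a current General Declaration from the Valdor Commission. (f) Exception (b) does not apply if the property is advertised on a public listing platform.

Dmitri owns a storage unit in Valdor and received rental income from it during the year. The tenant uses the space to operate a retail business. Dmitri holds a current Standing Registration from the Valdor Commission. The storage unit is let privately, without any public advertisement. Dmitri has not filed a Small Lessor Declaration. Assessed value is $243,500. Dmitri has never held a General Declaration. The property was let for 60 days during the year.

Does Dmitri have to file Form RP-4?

All of (a)'s requirements are met (the number of days the property was let is 60 days, less than the 64 days limit). Under paragraphs (c)–(e): (c) applies (a current Standing Registration is held), but yields to (d): (d) operates against (c): the space is let for business use. (e) is not triggered (there is no General Declaration in force), so (d) stands. (a) remains available.
Exception (b) fails — assessed value is $243,500, not less than $243,500.

No — exception (a) applies; Dmitri is not required to file Form RP-4.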